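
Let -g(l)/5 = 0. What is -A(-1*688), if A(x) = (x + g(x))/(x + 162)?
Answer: -344/263 ≈ -1.3080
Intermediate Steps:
g(l) = 0 (g(l) = -5*0 = 0)
A(x) = x/(162 + x) (A(x) = (x + 0)/(x + 162) = x/(162 + x))
-A(-1*688) = -(-1*688)/(162 - 1*688) = -(-688)/(162 - 688) = -(-688)/(-526) = -(-688)*(-1)/526 = -1*344/263 = -344/263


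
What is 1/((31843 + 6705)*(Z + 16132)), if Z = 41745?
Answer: 1/2231042596 ≈ 4.4822e-10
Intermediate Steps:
1/((31843 + 6705)*(Z + 16132)) = 1/((31843 + 6705)*(41745 + 16132)) = 1/(38548*57877) = 1/2231042596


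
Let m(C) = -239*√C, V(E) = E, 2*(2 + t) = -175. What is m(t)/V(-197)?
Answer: 239*I*√358/394 ≈ 11.477*I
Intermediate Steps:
t = -179/2 (t = -2 + (½)*(-175) = -2 - 175/2 = -179/2 ≈ -89.500)
m(t)/V(-197) = -239*I*√358/2/(-197) = -239*I*√358/2*(-1/197) = 239*I*√358/394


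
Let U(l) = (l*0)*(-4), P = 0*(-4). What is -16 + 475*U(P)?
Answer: -16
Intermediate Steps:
P = 0
U(l) = 0 (U(l) = 0*(-4) = 0)
-16 + 475*U(P) = -16 + 475*0 = -16 + 0 = -16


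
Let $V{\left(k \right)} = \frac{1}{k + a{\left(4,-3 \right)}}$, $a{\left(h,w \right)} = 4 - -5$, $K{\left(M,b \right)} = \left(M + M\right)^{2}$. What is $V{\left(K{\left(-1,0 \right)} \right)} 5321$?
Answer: $\frac{5321}{13} \approx 409.31$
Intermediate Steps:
$K{\left(M,b \right)} = 4 M^{2}$ ($K{\left(M,b \right)} = \left(2 M\right)^{2} = 4 M^{2}$)
$a{\left(h,w \right)} = 9$ ($a{\left(h,w \right)} = 4 + 5 = 9$)
$V{\left(k \right)} = \frac{1}{9 + k}$ ($V{\left(k \right)} = \frac{1}{k + 9} = \frac{1}{9 + k}$)
$V{\left(K{\left(-1,0 \right)} \right)} 5321 = \frac{1}{9 + 4 \left(-1\right)^{2}} \cdot 5321 = \frac{1}{9 + 4 \cdot 1} \cdot 5321 = \frac{1}{9 + 4} \cdot 5321 = \frac{1}{13} \cdot 5321 = \frac{5321}{13}$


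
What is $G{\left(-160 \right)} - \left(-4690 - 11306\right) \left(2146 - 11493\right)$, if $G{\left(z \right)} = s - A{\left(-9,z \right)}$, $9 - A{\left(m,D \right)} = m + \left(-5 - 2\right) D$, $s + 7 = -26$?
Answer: $-149513543$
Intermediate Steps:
$s = -33$ ($s = -7 - 26 = -33$)
$A{\left(m,D \right)} = 9 - m + 7 D$ ($A{\left(m,D \right)} = 9 - \left(m + \left(-5 - 2\right) D\right) = 9 - \left(m - 7 D\right) = 9 + \left(- m + 7 D\right) = 9 - m + 7 D$)
$G{\left(z \right)} = -51 - 7 z$ ($G{\left(z \right)} = -33 - \left(9 - -9 + 7 z\right) = -33 - \left(9 + 9 + 7 z\right) = -33 - \left(18 + 7 z\right) = -51 - 7 z$)
$G{\left(-160 \right)} - \left(-4690 - 11306\right) \left(2146 - 11493\right) = \left(-51 - -1120\right) - \left(-4690 - 11306\right) \left(2146 - 11493\right) = \left(-51 + 1120\right) - \left(-15996\right) \left(-9347\right) = 1069 - 149514612 = -149513543$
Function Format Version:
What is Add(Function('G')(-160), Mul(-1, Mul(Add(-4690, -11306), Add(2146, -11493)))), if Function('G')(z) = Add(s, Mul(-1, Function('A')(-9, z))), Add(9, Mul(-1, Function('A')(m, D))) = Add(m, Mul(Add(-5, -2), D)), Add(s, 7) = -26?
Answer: -149513543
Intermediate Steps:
s = -33 (s = Add(-7, -26) = -33)
Function('A')(m, D) = Add(9, Mul(-1, m), Mul(7, D)) (Function('A')(m, D) = Add(9, Mul(-1, Add(m, Mul(Add(-5, -2), D)))) = Add(9, Mul(-1, Add(m, Mul(-7, D)))) = Add(9, Add(Mul(-1, m), Mul(7, D))) = Add(9, Mul(-1, m), Mul(7, D)))
Function('G')(z) = Add(-51, Mul(-7, z)) (Function('G')(z) = Add(-33, Mul(-1, Add(9, Mul(-1, -9), Mul(7, z)))) = Add(-33, Mul(-1, Add(9, 9, Mul(7, z)))) = Add(-33, Mul(-1, Add(18, Mul(7, z)))) = Add(-33, Add(-18, Mul(-7, z))) = Add(-51, Mul(-7, z)))
Add(Function('G')(-160), Mul(-1, Mul(Add(-4690, -11306), Add(2146, -11493)))) = Add(Add(-51, Mul(-7, -160)), Mul(-1, Mul(Add(-4690, -11306), Add(2146, -11493)))) = Add(Add(-51, 1120), Mul(-1, Mul(-15996, -9347))) = Add(1069, Mul(-1, 149514612)) = Add(1069, -149514612) = -149513543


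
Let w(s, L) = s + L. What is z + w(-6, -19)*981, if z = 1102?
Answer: -23423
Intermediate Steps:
w(s, L) = L + s
z + w(-6, -19)*981 = 1102 + (-19 - 6)*981 = 1102 - 25*981 = 1102 - 24525 = -23423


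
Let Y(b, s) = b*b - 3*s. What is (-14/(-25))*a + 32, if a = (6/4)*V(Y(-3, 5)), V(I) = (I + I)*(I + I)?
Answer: 3824/25 ≈ 152.96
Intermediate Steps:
Y(b, s) = b**2 - 3*s
V(I) = 4*I**2 (V(I) = (2*I)*(2*I) = 4*I**2)
a = 216 (a = (6/4)*(4*((-3)**2 - 3*5)**2) = (6*(1/4))*(4*(9 - 15)**2) = 3*(4*(-6)**2)/2 = 3*(4*36)/2 = (3/2)*144 = 216)
(-14/(-25))*a + 32 = -14/(-25)*216 + 32 = -14*(-1/25)*216 + 32 = (14/25)*216 + 32 = 3024/25 + 32 = 3824/25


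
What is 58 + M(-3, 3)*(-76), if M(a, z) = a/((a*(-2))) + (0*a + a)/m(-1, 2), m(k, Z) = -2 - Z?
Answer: 39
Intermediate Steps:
M(a, z) = -1/2 - a/4 (M(a, z) = a/((a*(-2))) + (0*a + a)/(-2 - 1*2) = a/((-2*a)) + (0 + a)/(-2 - 2) = a*(-1/(2*a)) + a/(-4) = -1/2 + a*(-1/4) = -1/2 - a/4)
58 + M(-3, 3)*(-76) = 58 + (-1/2 - 1/4*(-3))*(-76) = 58 + (-1/2 + 3/4)*(-76) = 58 + (1/4)*(-76) = 58 - 19 = 39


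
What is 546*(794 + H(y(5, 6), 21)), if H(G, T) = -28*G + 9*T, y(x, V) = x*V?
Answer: 78078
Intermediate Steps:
y(x, V) = V*x
546*(794 + H(y(5, 6), 21)) = 546*(794 + (-168*5 + 9*21)) = 546*(794 + (-28*30 + 189)) = 546*(794 + (-840 + 189)) = 546*(794 - 651) = 546*143 = 78078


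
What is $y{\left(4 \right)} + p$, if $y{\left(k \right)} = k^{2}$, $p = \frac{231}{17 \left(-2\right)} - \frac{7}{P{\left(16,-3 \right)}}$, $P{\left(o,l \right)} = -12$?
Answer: $\frac{1997}{204} \approx 9.7892$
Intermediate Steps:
$p = - \frac{1267}{204}$ ($p = \frac{231}{17 \left(-2\right)} - \frac{7}{-12} = \frac{231}{-34} - - \frac{7}{12} = 231 \left(- \frac{1}{34}\right) + \frac{7}{12} = - \frac{231}{34} + \frac{7}{12} = - \frac{1267}{204} \approx -6.2108$)
$y{\left(4 \right)} + p = 4^{2} - \frac{1267}{204} = 16 - \frac{1267}{204} = \frac{1997}{204}$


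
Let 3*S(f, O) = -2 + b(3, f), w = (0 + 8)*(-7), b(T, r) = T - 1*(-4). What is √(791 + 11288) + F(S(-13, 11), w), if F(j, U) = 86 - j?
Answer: 253/3 + √12079 ≈ 194.24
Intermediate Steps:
b(T, r) = 4 + T (b(T, r) = T + 4 = 4 + T)
w = -56 (w = 8*(-7) = -56)
S(f, O) = 5/3 (S(f, O) = (-2 + (4 + 3))/3 = (-2 + 7)/3 = (⅓)*5 = 5/3)
√(791 + 11288) + F(S(-13, 11), w) = √(791 + 11288) + (86 - 1*5/3) = √12079 + (86 - 5/3) = √12079 + 253/3 = 253/3 + √12079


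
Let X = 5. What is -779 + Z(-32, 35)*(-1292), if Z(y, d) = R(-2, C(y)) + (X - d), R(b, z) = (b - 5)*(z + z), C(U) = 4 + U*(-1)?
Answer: 689149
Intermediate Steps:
C(U) = 4 - U
R(b, z) = 2*z*(-5 + b) (R(b, z) = (-5 + b)*(2*z) = 2*z*(-5 + b))
Z(y, d) = -51 - d + 14*y (Z(y, d) = 2*(4 - y)*(-5 - 2) + (5 - d) = 2*(4 - y)*(-7) + (5 - d) = (-56 + 14*y) + (5 - d) = -51 - d + 14*y)
-779 + Z(-32, 35)*(-1292) = -779 + (-51 - 1*35 + 14*(-32))*(-1292) = -779 + (-51 - 35 - 448)*(-1292) = -779 - 534*(-1292) = -779 + 689928 = 689149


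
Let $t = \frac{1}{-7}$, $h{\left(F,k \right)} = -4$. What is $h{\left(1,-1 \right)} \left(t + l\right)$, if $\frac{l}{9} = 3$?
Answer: $- \frac{752}{7} \approx -107.43$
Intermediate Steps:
$l = 27$ ($l = 9 \cdot 3 = 27$)
$t = - \frac{1}{7} \approx -0.14286$
$h{\left(1,-1 \right)} \left(t + l\right) = - 4 \left(- \frac{1}{7} + 27\right) = \left(-4\right) \frac{188}{7} = - \frac{752}{7}$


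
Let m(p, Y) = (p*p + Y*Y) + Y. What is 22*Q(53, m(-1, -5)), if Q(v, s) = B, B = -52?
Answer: -1144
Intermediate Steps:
m(p, Y) = Y + Y² + p² (m(p, Y) = (p² + Y²) + Y = (Y² + p²) + Y = Y + Y² + p²)
Q(v, s) = -52
22*Q(53, m(-1, -5)) = 22*(-52) = -1144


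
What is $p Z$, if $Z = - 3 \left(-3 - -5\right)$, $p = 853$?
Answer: $-5118$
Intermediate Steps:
$Z = -6$ ($Z = - 3 \left(-3 + 5\right) = \left(-3\right) 2 = -6$)
$p Z = 853 \left(-6\right) = -5118$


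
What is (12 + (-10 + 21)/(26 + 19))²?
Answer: 303601/2025 ≈ 149.93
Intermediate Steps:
(12 + (-10 + 21)/(26 + 19))² = (12 + 11/45)² = (551/45)² = 303601/2025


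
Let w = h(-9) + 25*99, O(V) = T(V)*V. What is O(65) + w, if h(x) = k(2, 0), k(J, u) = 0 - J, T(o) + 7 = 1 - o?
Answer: -2142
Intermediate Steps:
T(o) = -6 - o (T(o) = -7 + (1 - o) = -6 - o)
k(J, u) = -J
O(V) = V*(-6 - V) (O(V) = (-6 - V)*V = V*(-6 - V))
h(x) = -2 (h(x) = -1*2 = -2)
w = 2473 (w = -2 + 25*99 = -2 + 2475 = 2473)
O(65) + w = -1*65*(6 + 65) + 2473 = -1*65*71 + 2473 = -4615 + 2473 = -2142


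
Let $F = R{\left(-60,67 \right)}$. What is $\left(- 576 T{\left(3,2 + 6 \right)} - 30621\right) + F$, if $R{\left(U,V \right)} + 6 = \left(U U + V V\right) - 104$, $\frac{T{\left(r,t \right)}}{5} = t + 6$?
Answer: $-62962$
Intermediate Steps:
$T{\left(r,t \right)} = 30 + 5 t$ ($T{\left(r,t \right)} = 5 \left(t + 6\right) = 5 \left(6 + t\right) = 30 + 5 t$)
$R{\left(U,V \right)} = -110 + U^{2} + V^{2}$ ($R{\left(U,V \right)} = -6 - \left(104 - U U - V V\right) = -6 - \left(104 - U^{2} - V^{2}\right) = -6 + \left(-104 + U^{2} + V^{2}\right) = -110 + U^{2} + V^{2}$)
$F = 7979$ ($F = -110 + \left(-60\right)^{2} + 67^{2} = -110 + 3600 + 4489 = 7979$)
$\left(- 576 T{\left(3,2 + 6 \right)} - 30621\right) + F = \left(- 576 \left(30 + 5 \left(2 + 6\right)\right) - 30621\right) + 7979 = \left(- 576 \left(30 + 5 \cdot 8\right) - 30621\right) + 7979 = \left(- 576 \left(30 + 40\right) - 30621\right) + 7979 = \left(\left(-576\right) 70 - 30621\right) + 7979 = \left(-40320 - 30621\right) + 7979 = -70941 + 7979 = -62962$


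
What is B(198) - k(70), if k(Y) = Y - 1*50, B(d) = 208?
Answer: 188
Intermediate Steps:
k(Y) = -50 + Y (k(Y) = Y - 50 = -50 + Y)
B(198) - k(70) = 208 - (-50 + 70) = 208 - 1*20 = 208 - 20 = 188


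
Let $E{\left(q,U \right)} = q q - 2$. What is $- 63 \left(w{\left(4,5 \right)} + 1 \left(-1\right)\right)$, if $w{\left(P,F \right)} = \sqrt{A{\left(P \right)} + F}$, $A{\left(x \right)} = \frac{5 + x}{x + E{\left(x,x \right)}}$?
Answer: $63 - \frac{63 \sqrt{22}}{2} \approx -84.748$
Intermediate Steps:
$E{\left(q,U \right)} = -2 + q^{2}$ ($E{\left(q,U \right)} = q^{2} - 2 = -2 + q^{2}$)
$A{\left(x \right)} = \frac{5 + x}{-2 + x + x^{2}}$ ($A{\left(x \right)} = \frac{5 + x}{x + \left(-2 + x^{2}\right)} = \frac{5 + x}{-2 + x + x^{2}}$)
$w{\left(P,F \right)} = \sqrt{F + \frac{5 + P}{-2 + P + P^{2}}}$ ($w{\left(P,F \right)} = \sqrt{\frac{5 + P}{-2 + P + P^{2}} + F} = \sqrt{F + \frac{5 + P}{-2 + P + P^{2}}}$)
$- 63 \left(w{\left(4,5 \right)} + 1 \left(-1\right)\right) = - 63 \left(\sqrt{\frac{5 + 4 + 5 \left(-2 + 4 + 4^{2}\right)}{-2 + 4 + 4^{2}}} + 1 \left(-1\right)\right) = - 63 \left(\sqrt{\frac{5 + 4 + 5 \left(-2 + 4 + 16\right)}{-2 + 4 + 16}} - 1\right) = - 63 \left(\sqrt{\frac{5 + 4 + 5 \cdot 18}{18}} - 1\right) = - 63 \left(\sqrt{\frac{5 + 4 + 90}{18}} - 1\right) = - 63 \left(\sqrt{\frac{1}{18} \cdot 99} - 1\right) = - 63 \left(\sqrt{\frac{11}{2}} - 1\right) = - 63 \left(\frac{\sqrt{22}}{2} - 1\right) = - 63 \left(-1 + \frac{\sqrt{22}}{2}\right) = 63 - \frac{63 \sqrt{22}}{2}$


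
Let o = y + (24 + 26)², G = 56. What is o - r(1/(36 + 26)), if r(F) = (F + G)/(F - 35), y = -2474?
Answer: 59867/2169 ≈ 27.601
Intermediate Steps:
o = 26 (o = -2474 + (24 + 26)² = -2474 + 50² = -2474 + 2500 = 26)
r(F) = (56 + F)/(-35 + F) (r(F) = (F + 56)/(F - 35) = (56 + F)/(-35 + F))
o - r(1/(36 + 26)) = 26 - (56 + 1/(36 + 26))/(-35 + 1/(36 + 26)) = 26 - (56 + 1/62)/(-35 + 1/62) = 26 - 3473/((-2169/62)*62) = 26 - (-62)*3473/(2169*62) = 26 - 1*(-3473/2169) = 26 + 3473/2169 = 59867/2169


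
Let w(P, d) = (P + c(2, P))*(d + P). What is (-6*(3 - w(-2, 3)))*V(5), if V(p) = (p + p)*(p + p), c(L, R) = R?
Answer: -4200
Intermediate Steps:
V(p) = 4*p**2 (V(p) = (2*p)*(2*p) = 4*p**2)
w(P, d) = 2*P*(P + d) (w(P, d) = (P + P)*(d + P) = (2*P)*(P + d) = 2*P*(P + d))
(-6*(3 - w(-2, 3)))*V(5) = (-6*(3 - 2*(-2)*(-2 + 3)))*(4*5**2) = (-6*(3 - 2*(-2)))*(4*25) = -6*(3 - 1*(-4))*100 = -6*(3 + 4)*100 = -6*7*100 = -42*100 = -4200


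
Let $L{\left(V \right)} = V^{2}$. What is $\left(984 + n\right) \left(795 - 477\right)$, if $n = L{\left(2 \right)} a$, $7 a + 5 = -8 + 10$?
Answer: $\frac{2186568}{7} \approx 3.1237 \cdot 10^{5}$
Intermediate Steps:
$a = - \frac{3}{7}$ ($a = - \frac{5}{7} + \frac{-8 + 10}{7} = - \frac{5}{7} + \frac{1}{7} \cdot 2 = - \frac{5}{7} + \frac{2}{7} = - \frac{3}{7} \approx -0.42857$)
$n = - \frac{12}{7}$ ($n = 2^{2} \left(- \frac{3}{7}\right) = 4 \left(- \frac{3}{7}\right) = - \frac{12}{7} \approx -1.7143$)
$\left(984 + n\right) \left(795 - 477\right) = \left(984 - \frac{12}{7}\right) \left(795 - 477\right) = \frac{6876 \left(795 - 477\right)}{7} = \frac{6876}{7} \cdot 318 = \frac{2186568}{7}$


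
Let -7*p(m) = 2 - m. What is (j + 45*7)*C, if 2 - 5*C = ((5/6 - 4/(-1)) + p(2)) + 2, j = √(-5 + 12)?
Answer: -609/2 - 29*√7/30 ≈ -307.06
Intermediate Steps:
p(m) = -2/7 + m/7 (p(m) = -(2 - m)/7 = -2/7 + m/7)
j = √7 ≈ 2.6458
C = -29/30 (C = ⅖ - (((5/6 - 4/(-1)) + (-2/7 + (⅐)*2)) + 2)/5 = ⅖ - (((5*(⅙) - 4*(-1)) + (-2/7 + 2/7)) + 2)/5 = ⅖ - (((⅚ + 4) + 0) + 2)/5 = ⅖ - ((29/6 + 0) + 2)/5 = ⅖ - (29/6 + 2)/5 = ⅖ - ⅕*41/6 = ⅖ - 41/30 = -29/30 ≈ -0.96667)
(j + 45*7)*C = (√7 + 45*7)*(-29/30) = (√7 + 315)*(-29/30) = (315 + √7)*(-29/30) = -609/2 - 29*√7/30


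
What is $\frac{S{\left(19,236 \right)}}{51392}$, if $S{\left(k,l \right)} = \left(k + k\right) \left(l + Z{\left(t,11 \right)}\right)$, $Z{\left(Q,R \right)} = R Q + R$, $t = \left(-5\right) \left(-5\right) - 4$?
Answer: $\frac{4541}{12848} \approx 0.35344$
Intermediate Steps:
$t = 21$ ($t = 25 - 4 = 21$)
$Z{\left(Q,R \right)} = R + Q R$ ($Z{\left(Q,R \right)} = Q R + R = R + Q R$)
$S{\left(k,l \right)} = 2 k \left(242 + l\right)$ ($S{\left(k,l \right)} = \left(k + k\right) \left(l + 11 \left(1 + 21\right)\right) = 2 k \left(l + 11 \cdot 22\right) = 2 k \left(l + 242\right) = 2 k \left(242 + l\right)$)
$\frac{S{\left(19,236 \right)}}{51392} = \frac{2 \cdot 19 \left(242 + 236\right)}{51392} = 2 \cdot 19 \cdot 478 \cdot \frac{1}{51392} = 18164 \cdot \frac{1}{51392} = \frac{4541}{12848}$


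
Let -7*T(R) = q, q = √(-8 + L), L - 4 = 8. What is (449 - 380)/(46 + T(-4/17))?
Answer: 483/320 ≈ 1.5094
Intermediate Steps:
L = 12 (L = 4 + 8 = 12)
q = 2 (q = √(-8 + 12) = √4 = 2)
T(R) = -2/7 (T(R) = -⅐*2 = -2/7)
(449 - 380)/(46 + T(-4/17)) = (449 - 380)/(46 - 2/7) = 69/(320/7) = 69*(7/320) = 483/320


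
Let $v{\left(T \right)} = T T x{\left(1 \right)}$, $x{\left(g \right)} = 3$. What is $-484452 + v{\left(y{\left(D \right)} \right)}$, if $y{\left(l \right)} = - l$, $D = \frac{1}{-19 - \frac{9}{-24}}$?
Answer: $- \frac{10755318660}{22201} \approx -4.8445 \cdot 10^{5}$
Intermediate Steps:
$D = - \frac{8}{149}$ ($D = \frac{1}{-19 - - \frac{3}{8}} = \frac{1}{-19 + \frac{3}{8}} = \frac{1}{- \frac{149}{8}} = - \frac{8}{149} \approx -0.053691$)
$v{\left(T \right)} = 3 T^{2}$ ($v{\left(T \right)} = T T 3 = T^{2} \cdot 3 = 3 T^{2}$)
$-484452 + v{\left(y{\left(D \right)} \right)} = -484452 + 3 \left(\left(-1\right) \left(- \frac{8}{149}\right)\right)^{2} = -484452 + 3 \left(\frac{8}{149}\right)^{2} = -484452 + 3 \cdot \frac{64}{22201} = -484452 + \frac{192}{22201} = - \frac{10755318660}{22201}$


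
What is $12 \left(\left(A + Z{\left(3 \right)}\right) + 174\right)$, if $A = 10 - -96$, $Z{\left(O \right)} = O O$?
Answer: $3468$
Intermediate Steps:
$Z{\left(O \right)} = O^{2}$
$A = 106$ ($A = 10 + 96 = 106$)
$12 \left(\left(A + Z{\left(3 \right)}\right) + 174\right) = 12 \left(\left(106 + 3^{2}\right) + 174\right) = 12 \left(\left(106 + 9\right) + 174\right) = 12 \left(115 + 174\right) = 12 \cdot 289 = 3468$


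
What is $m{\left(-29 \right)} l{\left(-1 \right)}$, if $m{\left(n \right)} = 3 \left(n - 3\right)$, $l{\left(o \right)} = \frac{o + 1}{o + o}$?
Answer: $0$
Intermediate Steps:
$l{\left(o \right)} = \frac{1 + o}{2 o}$
$m{\left(n \right)} = -9 + 3 n$ ($m{\left(n \right)} = 3 \left(-3 + n\right) = -9 + 3 n$)
$m{\left(-29 \right)} l{\left(-1 \right)} = \left(-9 + 3 \left(-29\right)\right) \frac{1 - 1}{2 \left(-1\right)} = \left(-9 - 87\right) \frac{1}{2} \left(-1\right) 0 = \left(-96\right) 0 = 0$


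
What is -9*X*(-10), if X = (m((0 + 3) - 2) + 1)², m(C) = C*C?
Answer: 360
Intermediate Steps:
m(C) = C²
X = 4 (X = (((0 + 3) - 2)² + 1)² = ((3 - 2)² + 1)² = (1² + 1)² = (1 + 1)² = 2² = 4)
-9*X*(-10) = -9*4*(-10) = -36*(-10) = 360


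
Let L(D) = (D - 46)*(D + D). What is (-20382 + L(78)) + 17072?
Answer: 1682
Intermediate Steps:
L(D) = 2*D*(-46 + D) (L(D) = (-46 + D)*(2*D) = 2*D*(-46 + D))
(-20382 + L(78)) + 17072 = (-20382 + 2*78*(-46 + 78)) + 17072 = (-20382 + 2*78*32) + 17072 = (-20382 + 4992) + 17072 = -15390 + 17072 = 1682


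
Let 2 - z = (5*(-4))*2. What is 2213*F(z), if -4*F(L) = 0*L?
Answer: 0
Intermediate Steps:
z = 42 (z = 2 - 5*(-4)*2 = 2 - (-20)*2 = 2 - 1*(-40) = 2 + 40 = 42)
F(L) = 0 (F(L) = -0*L = -¼*0 = 0)
2213*F(z) = 2213*0 = 0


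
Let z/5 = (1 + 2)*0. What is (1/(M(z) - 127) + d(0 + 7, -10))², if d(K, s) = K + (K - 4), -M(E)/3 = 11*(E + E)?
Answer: 1610361/16129 ≈ 99.843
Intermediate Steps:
z = 0 (z = 5*((1 + 2)*0) = 5*(3*0) = 5*0 = 0)
M(E) = -66*E (M(E) = -33*(E + E) = -33*2*E = -66*E)
d(K, s) = -4 + 2*K (d(K, s) = K + (-4 + K) = -4 + 2*K)
(1/(M(z) - 127) + d(0 + 7, -10))² = (1/(-66*0 - 127) + (-4 + 2*(0 + 7)))² = (1/(0 - 127) + (-4 + 2*7))² = (1/(-127) + (-4 + 14))² = (-1/127 + 10)² = (1269/127)² = 1610361/16129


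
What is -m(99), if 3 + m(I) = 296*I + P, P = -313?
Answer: -28988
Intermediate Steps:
m(I) = -316 + 296*I (m(I) = -3 + (296*I - 313) = -3 + (-313 + 296*I) = -316 + 296*I)
-m(99) = -(-316 + 296*99) = -(-316 + 29304) = -1*28988 = -28988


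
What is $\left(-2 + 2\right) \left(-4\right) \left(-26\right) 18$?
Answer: $0$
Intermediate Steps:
$\left(-2 + 2\right) \left(-4\right) \left(-26\right) 18 = 0 \left(-4\right) \left(-26\right) 18 = 0 \left(-26\right) 18 = 0 \cdot 18 = 0$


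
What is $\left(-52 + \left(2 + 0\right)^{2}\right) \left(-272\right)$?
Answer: $13056$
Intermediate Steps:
$\left(-52 + \left(2 + 0\right)^{2}\right) \left(-272\right) = \left(-52 + 2^{2}\right) \left(-272\right) = \left(-52 + 4\right) \left(-272\right) = \left(-48\right) \left(-272\right) = 13056$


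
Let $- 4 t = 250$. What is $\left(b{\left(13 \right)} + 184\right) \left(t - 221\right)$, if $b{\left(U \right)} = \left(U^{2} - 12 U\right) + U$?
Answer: $-59535$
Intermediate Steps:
$b{\left(U \right)} = U^{2} - 11 U$
$t = - \frac{125}{2}$ ($t = \left(- \frac{1}{4}\right) 250 = - \frac{125}{2} \approx -62.5$)
$\left(b{\left(13 \right)} + 184\right) \left(t - 221\right) = \left(13 \left(-11 + 13\right) + 184\right) \left(- \frac{125}{2} - 221\right) = \left(13 \cdot 2 + 184\right) \left(- \frac{125}{2} - 221\right) = \left(26 + 184\right) \left(- \frac{567}{2}\right) = 210 \left(- \frac{567}{2}\right) = -59535$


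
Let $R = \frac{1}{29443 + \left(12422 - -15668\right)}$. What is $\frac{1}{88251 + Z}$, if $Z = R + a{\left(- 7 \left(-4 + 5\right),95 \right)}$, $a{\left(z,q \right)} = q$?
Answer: $\frac{57533}{5082810419} \approx 1.1319 \cdot 10^{-5}$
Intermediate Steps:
$R = \frac{1}{57533}$ ($R = \frac{1}{29443 + \left(12422 + 15668\right)} = \frac{1}{29443 + 28090} = \frac{1}{57533} \approx 1.7381 \cdot 10^{-5}$)
$Z = \frac{5465636}{57533}$ ($Z = \frac{1}{57533} + 95 = \frac{5465636}{57533} \approx 95.0$)
$\frac{1}{88251 + Z} = \frac{1}{88251 + \frac{5465636}{57533}} = \frac{1}{\frac{5082810419}{57533}} = \frac{57533}{5082810419}$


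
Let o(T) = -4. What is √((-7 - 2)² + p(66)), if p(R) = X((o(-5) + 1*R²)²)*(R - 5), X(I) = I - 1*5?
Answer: 316*√11570 ≈ 33990.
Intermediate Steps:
X(I) = -5 + I (X(I) = I - 5 = -5 + I)
p(R) = (-5 + R)*(-5 + (-4 + R²)²) (p(R) = (-5 + (-4 + 1*R²)²)*(R - 5) = (-5 + (-4 + R²)²)*(-5 + R) = (-5 + R)*(-5 + (-4 + R²)²))
√((-7 - 2)² + p(66)) = √((-7 - 2)² + (-5 + 66)*(-5 + (-4 + 66²)²)) = √((-9)² + 61*(-5 + (-4 + 4356)²)) = √(81 + 61*(-5 + 4352²)) = √(81 + 61*(-5 + 18939904)) = √(81 + 61*18939899) = √(81 + 1155333839) = √1155333920 = 316*√11570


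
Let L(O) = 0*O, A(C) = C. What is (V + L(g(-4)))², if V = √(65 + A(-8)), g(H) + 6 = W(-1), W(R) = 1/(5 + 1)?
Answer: 57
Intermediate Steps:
W(R) = ⅙ (W(R) = 1/6 = ⅙)
g(H) = -35/6 (g(H) = -6 + ⅙ = -35/6)
L(O) = 0
V = √57 (V = √(65 - 8) = √57 ≈ 7.5498)
(V + L(g(-4)))² = (√57 + 0)² = (√57)² = 57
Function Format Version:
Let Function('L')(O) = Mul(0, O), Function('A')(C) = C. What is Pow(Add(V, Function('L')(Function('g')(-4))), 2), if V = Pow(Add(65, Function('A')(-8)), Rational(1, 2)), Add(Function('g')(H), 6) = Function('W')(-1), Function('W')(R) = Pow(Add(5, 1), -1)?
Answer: 57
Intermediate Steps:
Function('W')(R) = Rational(1, 6) (Function('W')(R) = Pow(6, -1) = Rational(1, 6))
Function('g')(H) = Rational(-35, 6) (Function('g')(H) = Add(-6, Rational(1, 6)) = Rational(-35, 6))
Function('L')(O) = 0
V = Pow(57, Rational(1, 2)) (V = Pow(Add(65, -8), Rational(1, 2)) = Pow(57, Rational(1, 2)) ≈ 7.5498)
Pow(Add(V, Function('L')(Function('g')(-4))), 2) = Pow(Add(Pow(57, Rational(1, 2)), 0), 2) = Pow(Pow(57, Rational(1, 2)), 2) = 57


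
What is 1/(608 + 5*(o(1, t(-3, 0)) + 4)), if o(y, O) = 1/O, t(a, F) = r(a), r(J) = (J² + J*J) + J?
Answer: 3/1885 ≈ 0.0015915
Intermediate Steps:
r(J) = J + 2*J² (r(J) = (J² + J²) + J = 2*J² + J = J + 2*J²)
t(a, F) = a*(1 + 2*a)
1/(608 + 5*(o(1, t(-3, 0)) + 4)) = 1/(608 + 5*(1/(-3*(1 + 2*(-3))) + 4)) = 1/(608 + 5*(1/(-3*(1 - 6)) + 4)) = 1/(608 + 5*(1/(-3*(-5)) + 4)) = 1/(608 + 5*(1/15 + 4)) = 1/(608 + 5*(61/15)) = 1/(608 + 61/3) = 1/(1885/3) = 3/1885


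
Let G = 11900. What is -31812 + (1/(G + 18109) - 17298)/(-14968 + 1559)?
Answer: -12800333248291/402390681 ≈ -31811.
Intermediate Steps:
-31812 + (1/(G + 18109) - 17298)/(-14968 + 1559) = -31812 + (1/(11900 + 18109) - 17298)/(-14968 + 1559) = -31812 + (1/30009 - 17298)/(-13409) = -31812 + (1/30009 - 17298)*(-1/13409) = -31812 - 519095681/30009*(-1/13409) = -31812 + 519095681/402390681 = -12800333248291/402390681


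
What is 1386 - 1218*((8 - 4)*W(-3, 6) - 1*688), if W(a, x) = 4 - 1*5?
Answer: 844242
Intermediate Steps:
W(a, x) = -1 (W(a, x) = 4 - 5 = -1)
1386 - 1218*((8 - 4)*W(-3, 6) - 1*688) = 1386 - 1218*((8 - 4)*(-1) - 1*688) = 1386 - 1218*(4*(-1) - 688) = 1386 - 1218*(-4 - 688) = 1386 - 1218*(-692) = 1386 + 842856 = 844242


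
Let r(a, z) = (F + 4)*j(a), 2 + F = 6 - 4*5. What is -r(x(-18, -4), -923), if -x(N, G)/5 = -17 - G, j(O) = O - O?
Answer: 0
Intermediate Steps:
j(O) = 0
F = -16 (F = -2 + (6 - 4*5) = -2 + (6 - 20) = -2 - 14 = -16)
x(N, G) = 85 + 5*G (x(N, G) = -5*(-17 - G) = 85 + 5*G)
r(a, z) = 0 (r(a, z) = (-16 + 4)*0 = -12*0 = 0)
-r(x(-18, -4), -923) = -1*0 = 0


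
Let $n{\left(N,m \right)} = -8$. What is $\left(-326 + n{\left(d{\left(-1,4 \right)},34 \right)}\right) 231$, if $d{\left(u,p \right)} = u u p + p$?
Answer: $-77154$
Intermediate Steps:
$d{\left(u,p \right)} = p + p u^{2}$ ($d{\left(u,p \right)} = u^{2} p + p = p u^{2} + p = p + p u^{2}$)
$\left(-326 + n{\left(d{\left(-1,4 \right)},34 \right)}\right) 231 = \left(-326 - 8\right) 231 = \left(-334\right) 231 = -77154$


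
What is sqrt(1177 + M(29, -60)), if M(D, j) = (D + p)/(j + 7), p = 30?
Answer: sqrt(3303066)/53 ≈ 34.291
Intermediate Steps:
M(D, j) = (30 + D)/(7 + j) (M(D, j) = (D + 30)/(j + 7) = (30 + D)/(7 + j))
sqrt(1177 + M(29, -60)) = sqrt(1177 + (30 + 29)/(7 - 60)) = sqrt(1177 + 59/(-53)) = sqrt(1177 - 1/53*59) = sqrt(1177 - 59/53) = sqrt(62322/53) = sqrt(3303066)/53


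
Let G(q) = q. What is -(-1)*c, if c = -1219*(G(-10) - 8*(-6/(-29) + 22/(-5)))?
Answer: -4161666/145 ≈ -28701.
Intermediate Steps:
c = -4161666/145 (c = -1219*(-10 - 8*(-6/(-29) + 22/(-5))) = -1219*(-10 - 8*(-6*(-1/29) + 22*(-⅕))) = -1219*(-10 - 8*(6/29 - 22/5)) = -1219*(-10 - 8*(-608/145)) = -1219*(-10 + 4864/145) = -1219*3414/145 = -4161666/145 ≈ -28701.)
-(-1)*c = -(-1)*(-4161666)/145 = -1*4161666/145 = -4161666/145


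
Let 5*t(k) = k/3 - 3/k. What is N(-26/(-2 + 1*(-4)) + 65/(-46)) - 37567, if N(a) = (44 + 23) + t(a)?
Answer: -31282883987/834210 ≈ -37500.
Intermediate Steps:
t(k) = -3/(5*k) + k/15 (t(k) = (k/3 - 3/k)/5 = (-3/k + k/3)/5 = -3/(5*k) + k/15)
N(a) = 67 + (-9 + a²)/(15*a) (N(a) = (44 + 23) + (-9 + a²)/(15*a) = 67 + (-9 + a²)/(15*a))
N(-26/(-2 + 1*(-4)) + 65/(-46)) - 37567 = (67 - 3/(5*(-26/(-2 + 1*(-4)) + 65/(-46))) + (-26/(-2 + 1*(-4)) + 65/(-46))/15) - 37567 = (67 - 3/(5*(-26/(-2 - 4) + 65*(-1/46))) + (-26/(-2 - 4) + 65*(-1/46))/15) - 37567 = (67 - 3/(5*(-26/(-6) - 65/46)) + (-26/(-6) - 65/46)/15) - 37567 = (67 - 3/(5*(-26*(-⅙) - 65/46)) + (-26*(-⅙) - 65/46)/15) - 37567 = (67 - 3/(5*(13/3 - 65/46)) + (13/3 - 65/46)/15) - 37567 = (67 - 3/(5*403/138) + (1/15)*(403/138)) - 37567 = (67 - ⅗*138/403 + 403/2070) - 37567 = (67 - 414/2015 + 403/2070) - 37567 = 55883083/834210 - 37567 = -31282883987/834210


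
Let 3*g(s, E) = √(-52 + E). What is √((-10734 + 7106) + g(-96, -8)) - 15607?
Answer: -15607 + √(-32652 + 6*I*√15)/3 ≈ -15607.0 + 60.233*I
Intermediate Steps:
g(s, E) = √(-52 + E)/3
√((-10734 + 7106) + g(-96, -8)) - 15607 = √((-10734 + 7106) + √(-52 - 8)/3) - 15607 = √(-3628 + √(-60)/3) - 15607 = √(-3628 + (2*I*√15)/3) - 15607 = √(-3628 + 2*I*√15/3) - 15607 = -15607 + √(-3628 + 2*I*√15/3)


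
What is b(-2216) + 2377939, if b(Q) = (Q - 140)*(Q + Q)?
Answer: 12819731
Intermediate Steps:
b(Q) = 2*Q*(-140 + Q) (b(Q) = (-140 + Q)*(2*Q) = 2*Q*(-140 + Q))
b(-2216) + 2377939 = 2*(-2216)*(-140 - 2216) + 2377939 = 2*(-2216)*(-2356) + 2377939 = 10441792 + 2377939 = 12819731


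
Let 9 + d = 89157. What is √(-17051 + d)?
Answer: √72097 ≈ 268.51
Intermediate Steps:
d = 89148 (d = -9 + 89157 = 89148)
√(-17051 + d) = √(-17051 + 89148) = √72097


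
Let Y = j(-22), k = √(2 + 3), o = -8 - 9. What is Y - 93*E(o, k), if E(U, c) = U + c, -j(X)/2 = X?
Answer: 1625 - 93*√5 ≈ 1417.0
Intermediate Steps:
o = -17
j(X) = -2*X
k = √5 ≈ 2.2361
Y = 44 (Y = -2*(-22) = 44)
Y - 93*E(o, k) = 44 - 93*(-17 + √5) = 44 + (1581 - 93*√5) = 1625 - 93*√5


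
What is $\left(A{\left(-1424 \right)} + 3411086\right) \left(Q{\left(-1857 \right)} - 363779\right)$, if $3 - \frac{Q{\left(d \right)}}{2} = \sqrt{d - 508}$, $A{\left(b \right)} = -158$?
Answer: $-1240803511344 - 6821856 i \sqrt{2365} \approx -1.2408 \cdot 10^{12} - 3.3176 \cdot 10^{8} i$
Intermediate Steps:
$Q{\left(d \right)} = 6 - 2 \sqrt{-508 + d}$ ($Q{\left(d \right)} = 6 - 2 \sqrt{d - 508} = 6 - 2 \sqrt{-508 + d}$)
$\left(A{\left(-1424 \right)} + 3411086\right) \left(Q{\left(-1857 \right)} - 363779\right) = \left(-158 + 3411086\right) \left(\left(6 - 2 \sqrt{-508 - 1857}\right) - 363779\right) = 3410928 \left(\left(6 - 2 \sqrt{-2365}\right) - 363779\right) = 3410928 \left(\left(6 - 2 i \sqrt{2365}\right) - 363779\right) = 3410928 \left(-363773 - 2 i \sqrt{2365}\right) = -1240803511344 - 6821856 i \sqrt{2365}$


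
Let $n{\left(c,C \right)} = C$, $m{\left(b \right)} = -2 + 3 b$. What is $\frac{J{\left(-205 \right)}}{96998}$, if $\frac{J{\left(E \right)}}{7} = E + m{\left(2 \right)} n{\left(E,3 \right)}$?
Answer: $- \frac{1351}{96998} \approx -0.013928$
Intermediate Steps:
$J{\left(E \right)} = 84 + 7 E$ ($J{\left(E \right)} = 7 \left(E + \left(-2 + 3 \cdot 2\right) 3\right) = 7 \left(E + \left(-2 + 6\right) 3\right) = 7 \left(E + 4 \cdot 3\right) = 7 \left(E + 12\right) = 7 \left(12 + E\right) = 84 + 7 E$)
$\frac{J{\left(-205 \right)}}{96998} = \frac{84 + 7 \left(-205\right)}{96998} = \left(84 - 1435\right) \frac{1}{96998} = \left(-1351\right) \frac{1}{96998} = - \frac{1351}{96998}$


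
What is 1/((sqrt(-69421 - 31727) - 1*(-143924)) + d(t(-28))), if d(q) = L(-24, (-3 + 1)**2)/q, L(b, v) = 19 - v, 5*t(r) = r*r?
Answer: 88463808944/12732135872418169 - 1229312*I*sqrt(25287)/12732135872418169 ≈ 6.9481e-6 - 1.5354e-8*I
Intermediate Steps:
t(r) = r**2/5 (t(r) = (r*r)/5 = r**2/5)
d(q) = 15/q (d(q) = (19 - (-3 + 1)**2)/q = (19 - 1*(-2)**2)/q = (19 - 1*4)/q = (19 - 4)/q = 15/q)
1/((sqrt(-69421 - 31727) - 1*(-143924)) + d(t(-28))) = 1/((sqrt(-69421 - 31727) - 1*(-143924)) + 15/(((1/5)*(-28)**2))) = 1/((sqrt(-101148) + 143924) + 15/(((1/5)*784))) = 1/((2*I*sqrt(25287) + 143924) + 15/(784/5)) = 1/((143924 + 2*I*sqrt(25287)) + 15*(5/784)) = 1/((143924 + 2*I*sqrt(25287)) + 75/784) = 1/(112836491/784 + 2*I*sqrt(25287))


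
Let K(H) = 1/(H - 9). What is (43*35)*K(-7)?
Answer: -1505/16 ≈ -94.063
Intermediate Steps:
K(H) = 1/(-9 + H)
(43*35)*K(-7) = (43*35)/(-9 - 7) = 1505/(-16) = 1505*(-1/16) = -1505/16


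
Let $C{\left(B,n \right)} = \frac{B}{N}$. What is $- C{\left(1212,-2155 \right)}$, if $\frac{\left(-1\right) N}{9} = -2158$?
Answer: $- \frac{202}{3237} \approx -0.062403$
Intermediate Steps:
$N = 19422$ ($N = \left(-9\right) \left(-2158\right) = 19422$)
$C{\left(B,n \right)} = \frac{B}{19422}$
$- C{\left(1212,-2155 \right)} = - \frac{1212}{19422} = \left(-1\right) \frac{202}{3237} = - \frac{202}{3237}$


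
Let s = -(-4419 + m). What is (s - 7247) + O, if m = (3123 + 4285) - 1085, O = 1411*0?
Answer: -9151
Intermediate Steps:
O = 0
m = 6323 (m = 7408 - 1085 = 6323)
s = -1904 (s = -(-4419 + 6323) = -1*1904 = -1904)
(s - 7247) + O = (-1904 - 7247) + 0 = -9151 + 0 = -9151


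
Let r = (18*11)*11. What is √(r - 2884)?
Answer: I*√706 ≈ 26.571*I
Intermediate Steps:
r = 2178 (r = 198*11 = 2178)
√(r - 2884) = √(2178 - 2884) = √(-706) = I*√706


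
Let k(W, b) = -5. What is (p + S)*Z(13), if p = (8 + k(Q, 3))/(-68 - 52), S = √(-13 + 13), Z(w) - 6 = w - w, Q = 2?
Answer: -3/20 ≈ -0.15000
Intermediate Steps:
Z(w) = 6 (Z(w) = 6 + (w - w) = 6 + 0 = 6)
S = 0 (S = √0 = 0)
p = -1/40 (p = (8 - 5)/(-68 - 52) = 3/(-120) = 3*(-1/120) = -1/40 ≈ -0.025000)
(p + S)*Z(13) = (-1/40 + 0)*6 = -1/40*6 = -3/20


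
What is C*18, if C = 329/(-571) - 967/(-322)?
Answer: 4015971/91931 ≈ 43.685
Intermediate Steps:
C = 446219/183862 (C = 329*(-1/571) - 967*(-1/322) = -329/571 + 967/322 = 446219/183862 ≈ 2.4269)
C*18 = (446219/183862)*18 = 4015971/91931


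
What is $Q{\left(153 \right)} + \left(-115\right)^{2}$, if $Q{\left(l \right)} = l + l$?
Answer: $13531$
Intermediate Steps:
$Q{\left(l \right)} = 2 l$
$Q{\left(153 \right)} + \left(-115\right)^{2} = 2 \cdot 153 + \left(-115\right)^{2} = 306 + 13225 = 13531$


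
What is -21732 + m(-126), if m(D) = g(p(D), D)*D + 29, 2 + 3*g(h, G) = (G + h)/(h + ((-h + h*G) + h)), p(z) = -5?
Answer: -13506373/625 ≈ -21610.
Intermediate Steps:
g(h, G) = -⅔ + (G + h)/(3*(h + G*h)) (g(h, G) = -⅔ + ((G + h)/(h + ((-h + h*G) + h)))/3 = -⅔ + ((G + h)/(h + ((-h + G*h) + h)))/3 = -⅔ + ((G + h)/(h + G*h))/3 = -⅔ + (G + h)/(3*(h + G*h)))
m(D) = 29 - D*(5 + 11*D)/(15*(1 + D)) (m(D) = ((⅓)*(D - 1*(-5) - 2*D*(-5))/(-5*(1 + D)))*D + 29 = ((⅓)*(-⅕)*(D + 5 + 10*D)/(1 + D))*D + 29 = ((⅓)*(-⅕)*(5 + 11*D)/(1 + D))*D + 29 = (-(5 + 11*D)/(15*(1 + D)))*D + 29 = -D*(5 + 11*D)/(15*(1 + D)) + 29 = 29 - D*(5 + 11*D)/(15*(1 + D)))
-21732 + m(-126) = -21732 + (435 - 11*(-126)² + 430*(-126))/(15*(1 - 126)) = -21732 + (1/15)*(435 - 11*15876 - 54180)/(-125) = -21732 + (1/15)*(-1/125)*(435 - 174636 - 54180) = -21732 + (1/15)*(-1/125)*(-228381) = -21732 + 76127/625 = -13506373/625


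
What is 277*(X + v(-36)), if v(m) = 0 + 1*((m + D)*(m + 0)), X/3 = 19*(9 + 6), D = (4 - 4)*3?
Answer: 595827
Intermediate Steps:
D = 0 (D = 0*3 = 0)
X = 855 (X = 3*(19*(9 + 6)) = 3*(19*15) = 3*285 = 855)
v(m) = m² (v(m) = 0 + 1*((m + 0)*(m + 0)) = 0 + 1*(m*m) = 0 + 1*m² = 0 + m² = m²)
277*(X + v(-36)) = 277*(855 + (-36)²) = 277*(855 + 1296) = 277*2151 = 595827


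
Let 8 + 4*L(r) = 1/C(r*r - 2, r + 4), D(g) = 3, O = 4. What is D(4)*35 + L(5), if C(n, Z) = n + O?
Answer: 11125/108 ≈ 103.01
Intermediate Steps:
C(n, Z) = 4 + n (C(n, Z) = n + 4 = 4 + n)
L(r) = -2 + 1/(4*(2 + r²)) (L(r) = -2 + 1/(4*(4 + (r*r - 2))) = -2 + 1/(4*(4 + (r² - 2))) = -2 + 1/(4*(4 + (-2 + r²))) = -2 + 1/(4*(2 + r²)))
D(4)*35 + L(5) = 3*35 + (-15 - 8*5²)/(4*(2 + 5²)) = 105 + (-15 - 8*25)/(4*(2 + 25)) = 105 + (¼)*(-15 - 200)/27 = 105 + (¼)*(1/27)*(-215) = 105 - 215/108 = 11125/108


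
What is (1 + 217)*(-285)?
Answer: -62130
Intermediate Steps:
(1 + 217)*(-285) = 218*(-285) = -62130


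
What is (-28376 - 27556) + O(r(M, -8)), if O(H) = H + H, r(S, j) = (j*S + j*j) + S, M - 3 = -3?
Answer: -55804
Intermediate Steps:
M = 0 (M = 3 - 3 = 0)
r(S, j) = S + j² + S*j (r(S, j) = (S*j + j²) + S = (j² + S*j) + S = S + j² + S*j)
O(H) = 2*H
(-28376 - 27556) + O(r(M, -8)) = (-28376 - 27556) + 2*(0 + (-8)² + 0*(-8)) = -55932 + 2*(0 + 64 + 0) = -55932 + 2*64 = -55932 + 128 = -55804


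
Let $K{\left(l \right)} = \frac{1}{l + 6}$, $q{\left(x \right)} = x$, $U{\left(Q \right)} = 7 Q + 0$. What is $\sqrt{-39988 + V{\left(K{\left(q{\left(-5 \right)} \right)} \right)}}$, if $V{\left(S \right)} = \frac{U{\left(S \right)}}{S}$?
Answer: $i \sqrt{39981} \approx 199.95 i$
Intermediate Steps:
$U{\left(Q \right)} = 7 Q$
$K{\left(l \right)} = \frac{1}{6 + l}$
$V{\left(S \right)} = 7$ ($V{\left(S \right)} = \frac{7 S}{S} = 7$)
$\sqrt{-39988 + V{\left(K{\left(q{\left(-5 \right)} \right)} \right)}} = \sqrt{-39988 + 7} = \sqrt{-39981} = i \sqrt{39981}$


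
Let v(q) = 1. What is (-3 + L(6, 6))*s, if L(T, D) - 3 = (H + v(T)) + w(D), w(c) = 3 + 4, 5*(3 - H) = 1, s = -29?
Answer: -1566/5 ≈ -313.20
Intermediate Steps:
H = 14/5 (H = 3 - ⅕*1 = 3 - ⅕ = 14/5 ≈ 2.8000)
w(c) = 7
L(T, D) = 69/5 (L(T, D) = 3 + ((14/5 + 1) + 7) = 3 + (19/5 + 7) = 3 + 54/5 = 69/5)
(-3 + L(6, 6))*s = (-3 + 69/5)*(-29) = (54/5)*(-29) = -1566/5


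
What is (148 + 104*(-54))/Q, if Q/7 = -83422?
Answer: 2734/291977 ≈ 0.0093638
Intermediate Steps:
Q = -583954 (Q = 7*(-83422) = -583954)
(148 + 104*(-54))/Q = (148 + 104*(-54))/(-583954) = (148 - 5616)*(-1/583954) = -5468*(-1/583954) = 2734/291977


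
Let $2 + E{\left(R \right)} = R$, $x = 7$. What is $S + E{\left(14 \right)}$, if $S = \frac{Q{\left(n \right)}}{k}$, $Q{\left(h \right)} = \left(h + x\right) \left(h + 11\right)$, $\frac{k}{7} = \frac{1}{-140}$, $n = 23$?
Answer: $-20388$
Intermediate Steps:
$E{\left(R \right)} = -2 + R$
$k = - \frac{1}{20}$ ($k = \frac{7}{-140} = 7 \left(- \frac{1}{140}\right) = - \frac{1}{20} \approx -0.05$)
$Q{\left(h \right)} = \left(7 + h\right) \left(11 + h\right)$ ($Q{\left(h \right)} = \left(h + 7\right) \left(h + 11\right) = \left(7 + h\right) \left(11 + h\right)$)
$S = -20400$ ($S = \frac{77 + 23^{2} + 18 \cdot 23}{- \frac{1}{20}} = \left(77 + 529 + 414\right) \left(-20\right) = 1020 \left(-20\right) = -20400$)
$S + E{\left(14 \right)} = -20400 + \left(-2 + 14\right) = -20400 + 12 = -20388$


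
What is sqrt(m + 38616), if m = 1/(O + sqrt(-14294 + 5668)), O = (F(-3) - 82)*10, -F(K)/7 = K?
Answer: sqrt((23555759 - 38616*I*sqrt(8626))/(610 - I*sqrt(8626))) ≈ 196.51 - 0.e-7*I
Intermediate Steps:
F(K) = -7*K
O = -610 (O = (-7*(-3) - 82)*10 = (21 - 82)*10 = -61*10 = -610)
m = 1/(-610 + I*sqrt(8626)) (m = 1/(-610 + sqrt(-14294 + 5668)) = 1/(-610 + sqrt(-8626)) = 1/(-610 + I*sqrt(8626)) ≈ -0.0016022 - 0.00024395*I)
sqrt(m + 38616) = sqrt((-305/190363 - I*sqrt(8626)/380726) + 38616) = sqrt(7351057303/190363 - I*sqrt(8626)/380726)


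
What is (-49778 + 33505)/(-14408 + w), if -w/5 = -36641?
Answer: -16273/168797 ≈ -0.096406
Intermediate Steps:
w = 183205 (w = -5*(-36641) = 183205)
(-49778 + 33505)/(-14408 + w) = (-49778 + 33505)/(-14408 + 183205) = -16273/168797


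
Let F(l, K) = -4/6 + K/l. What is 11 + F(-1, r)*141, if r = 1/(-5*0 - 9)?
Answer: -202/3 ≈ -67.333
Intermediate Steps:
r = -⅑ (r = 1/(0 - 9) = 1/(-9) = -⅑ ≈ -0.11111)
F(l, K) = -⅔ + K/l (F(l, K) = -4*⅙ + K/l = -⅔ + K/l)
11 + F(-1, r)*141 = 11 + (-⅔ - ⅑/(-1))*141 = 11 + (-⅔ - ⅑*(-1))*141 = 11 + (-⅔ + ⅑)*141 = 11 - 5/9*141 = 11 - 235/3 = -202/3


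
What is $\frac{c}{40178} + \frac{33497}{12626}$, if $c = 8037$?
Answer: $\frac{361829407}{126821857} \approx 2.8531$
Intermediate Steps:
$\frac{c}{40178} + \frac{33497}{12626} = \frac{8037}{40178} + \frac{33497}{12626} = \frac{361829407}{126821857}$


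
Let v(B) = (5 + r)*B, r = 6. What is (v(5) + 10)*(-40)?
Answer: -2600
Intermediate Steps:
v(B) = 11*B (v(B) = (5 + 6)*B = 11*B)
(v(5) + 10)*(-40) = (11*5 + 10)*(-40) = (55 + 10)*(-40) = 65*(-40) = -2600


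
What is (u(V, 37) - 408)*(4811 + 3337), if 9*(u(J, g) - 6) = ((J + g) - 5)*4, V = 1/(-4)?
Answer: -9481556/3 ≈ -3.1605e+6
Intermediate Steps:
V = -¼ ≈ -0.25000
u(J, g) = 34/9 + 4*J/9 + 4*g/9 (u(J, g) = 6 + (((J + g) - 5)*4)/9 = 6 + ((-5 + J + g)*4)/9 = 6 + (-20 + 4*J + 4*g)/9 = 6 + (-20/9 + 4*J/9 + 4*g/9) = 34/9 + 4*J/9 + 4*g/9)
(u(V, 37) - 408)*(4811 + 3337) = ((34/9 + (4/9)*(-¼) + (4/9)*37) - 408)*(4811 + 3337) = ((34/9 - ⅑ + 148/9) - 408)*8148 = (181/9 - 408)*8148 = -3491/9*8148 = -9481556/3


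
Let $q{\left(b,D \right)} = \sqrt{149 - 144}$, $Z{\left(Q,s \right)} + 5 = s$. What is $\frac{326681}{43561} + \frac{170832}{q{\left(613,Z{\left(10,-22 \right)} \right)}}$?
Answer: $\frac{326681}{43561} + \frac{170832 \sqrt{5}}{5} \approx 76406.0$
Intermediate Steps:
$Z{\left(Q,s \right)} = -5 + s$
$q{\left(b,D \right)} = \sqrt{5}$
$\frac{326681}{43561} + \frac{170832}{q{\left(613,Z{\left(10,-22 \right)} \right)}} = \frac{326681}{43561} + \frac{170832}{\sqrt{5}} = 326681 \cdot \frac{1}{43561} + 170832 \frac{\sqrt{5}}{5} = \frac{326681}{43561} + \frac{170832 \sqrt{5}}{5}$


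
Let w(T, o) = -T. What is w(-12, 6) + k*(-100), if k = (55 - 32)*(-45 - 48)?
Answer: 213912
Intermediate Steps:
k = -2139 (k = 23*(-93) = -2139)
w(-12, 6) + k*(-100) = -1*(-12) - 2139*(-100) = 12 + 213900 = 213912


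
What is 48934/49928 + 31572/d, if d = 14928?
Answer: 6007327/1940951 ≈ 3.0950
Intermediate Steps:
48934/49928 + 31572/d = 48934/49928 + 31572/14928 = 48934*(1/49928) + 31572*(1/14928) = 24467/24964 + 2631/1244 = 6007327/1940951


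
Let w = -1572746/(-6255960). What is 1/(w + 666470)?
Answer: 3127980/2084705616973 ≈ 1.5004e-6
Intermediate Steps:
w = 786373/3127980 (w = -1572746*(-1/6255960) = 786373/3127980 ≈ 0.25140)
1/(w + 666470) = 1/(786373/3127980 + 666470) = 1/(2084705616973/3127980) = 3127980/2084705616973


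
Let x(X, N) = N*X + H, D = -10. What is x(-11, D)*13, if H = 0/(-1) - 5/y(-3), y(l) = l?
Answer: 4355/3 ≈ 1451.7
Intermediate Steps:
H = 5/3 (H = 0/(-1) - 5/(-3) = 0*(-1) - 5*(-⅓) = 0 + 5/3 = 5/3 ≈ 1.6667)
x(X, N) = 5/3 + N*X (x(X, N) = N*X + 5/3 = 5/3 + N*X)
x(-11, D)*13 = (5/3 - 10*(-11))*13 = (5/3 + 110)*13 = (335/3)*13 = 4355/3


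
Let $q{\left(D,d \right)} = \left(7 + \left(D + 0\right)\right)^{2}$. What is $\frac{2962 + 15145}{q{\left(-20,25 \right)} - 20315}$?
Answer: $- \frac{18107}{20146} \approx -0.89879$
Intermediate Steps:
$q{\left(D,d \right)} = \left(7 + D\right)^{2}$
$\frac{2962 + 15145}{q{\left(-20,25 \right)} - 20315} = \frac{2962 + 15145}{\left(7 - 20\right)^{2} - 20315} = \frac{18107}{\left(-13\right)^{2} - 20315} = \frac{18107}{169 - 20315} = \frac{18107}{-20146} = 18107 \left(- \frac{1}{20146}\right) = - \frac{18107}{20146}$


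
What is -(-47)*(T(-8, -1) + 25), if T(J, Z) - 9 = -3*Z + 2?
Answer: 1833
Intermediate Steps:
T(J, Z) = 11 - 3*Z (T(J, Z) = 9 + (-3*Z + 2) = 9 + (2 - 3*Z) = 11 - 3*Z)
-(-47)*(T(-8, -1) + 25) = -(-47)*((11 - 3*(-1)) + 25) = -(-47)*((11 + 3) + 25) = -(-47)*(14 + 25) = -(-47)*39 = -1*(-1833) = 1833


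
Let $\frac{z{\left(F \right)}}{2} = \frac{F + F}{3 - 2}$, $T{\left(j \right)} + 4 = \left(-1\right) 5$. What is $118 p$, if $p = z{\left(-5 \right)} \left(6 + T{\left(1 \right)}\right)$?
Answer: $7080$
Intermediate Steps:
$T{\left(j \right)} = -9$ ($T{\left(j \right)} = -4 - 5 = -9$)
$z{\left(F \right)} = 4 F$ ($z{\left(F \right)} = 2 \frac{F + F}{3 - 2} = 2 \frac{2 F}{1} = 2 \cdot 2 F 1 = 2 \cdot 2 F = 4 F$)
$p = 60$ ($p = 4 \left(-5\right) \left(6 - 9\right) = \left(-20\right) \left(-3\right) = 60$)
$118 p = 118 \cdot 60 = 7080$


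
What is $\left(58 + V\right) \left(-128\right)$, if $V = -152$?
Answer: $12032$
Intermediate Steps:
$\left(58 + V\right) \left(-128\right) = \left(58 - 152\right) \left(-128\right) = \left(-94\right) \left(-128\right) = 12032$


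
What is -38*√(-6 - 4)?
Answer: -38*I*√10 ≈ -120.17*I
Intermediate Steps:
-38*√(-6 - 4) = -38*I*√10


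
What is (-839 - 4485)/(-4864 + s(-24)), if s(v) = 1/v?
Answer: 127776/116737 ≈ 1.0946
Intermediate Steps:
(-839 - 4485)/(-4864 + s(-24)) = (-839 - 4485)/(-4864 + 1/(-24)) = -5324/(-4864 - 1/24) = -5324/(-116737/24) = -5324*(-24/116737) = 127776/116737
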